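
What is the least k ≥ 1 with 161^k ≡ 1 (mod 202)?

20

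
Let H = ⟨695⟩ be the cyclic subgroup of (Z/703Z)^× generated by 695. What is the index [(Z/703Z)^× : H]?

ord(695) | φ(703) = φ(19·37) = (19−1)·(37−1) = 18·36 = 648 = 2^3 · 3^4.
Divisors of 648: 1, 2, 3, 4, 6, 8, 9, 12, 18, 24, 27, 36, 54, 72, 81, 108, 162, 216, 324, 648.
Test each divisor d:
695^1 ≡ 695 (mod 703)
695^2 ≡ 64 (mod 703)
695^3 ≡ 191 (mod 703)
695^4 ≡ 581 (mod 703)
695^6 ≡ 628 (mod 703)
695^8 ≡ 121 (mod 703)
695^9 ≡ 438 (mod 703)
695^12 ≡ 1 (mod 703) ✓
Thus |⟨695⟩| = ord(695) = 12.
[(Z/703Z)^× : ⟨695⟩] = 648/12 = 54.

54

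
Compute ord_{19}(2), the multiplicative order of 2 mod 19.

By Lagrange's theorem, ord_19(2) divides φ(19) = 19 − 1 = 18 = 2 · 3^2.
Divisors of 18: 1, 2, 3, 6, 9, 18.
Test each divisor d:
2^1 ≡ 2 (mod 19)
2^2 ≡ 4 (mod 19)
2^3 ≡ 8 (mod 19)
2^6 ≡ 7 (mod 19)
2^9 ≡ 18 (mod 19)
2^18 ≡ 1 (mod 19) ✓
Therefore the multiplicative order of 2 modulo 19 is 18.

18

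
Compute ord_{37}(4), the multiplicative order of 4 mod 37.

By Lagrange's theorem, ord_37(4) divides φ(37) = 37 − 1 = 36 = 2^2 · 3^2.
Divisors of 36: 1, 2, 3, 4, 6, 9, 12, 18, 36.
Evaluate successive powers at the divisors of 36:
4^1 ≡ 4 (mod 37)
4^2 ≡ 16 (mod 37)
4^3 ≡ 27 (mod 37)
4^4 ≡ 34 (mod 37)
4^6 ≡ 26 (mod 37)
4^9 ≡ 36 (mod 37)
4^12 ≡ 10 (mod 37)
4^18 ≡ 1 (mod 37) ✓
So ord_37(4) = 18.

18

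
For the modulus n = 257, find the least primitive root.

φ(257) = 257 − 1 = 256 = 2^8.
g is a primitive root iff g^(256/q) ≢ 1 (mod 257) for each prime q ∈ {2}.
g = 2: 2^128 ≡ 1 — hits 1, so not a primitive root.
g = 3: 3^128 ≡ 256 — none is 1, so 3 is a primitive root.
Hence the least primitive root of 257 is 3.

3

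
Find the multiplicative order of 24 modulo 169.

Since 24 ∈ (Z/169Z)^×, its order divides φ(169) = φ(13^2) = 13·(13−1) = 156 = 2^2 · 3 · 13.
Divisors of 156: 1, 2, 3, 4, 6, 12, 13, 26, 39, 52, 78, 156.
Check 24^d mod 169 for each divisor in increasing order:
24^1 ≡ 24
24^2 ≡ 69
24^3 ≡ 135
24^4 ≡ 29
24^6 ≡ 142
24^12 ≡ 53
24^13 ≡ 89
24^26 ≡ 147
24^39 ≡ 70
24^52 ≡ 146
24^78 ≡ 168
24^156 ≡ 1
The smallest such exponent is 156, so the order of 24 is 156.

156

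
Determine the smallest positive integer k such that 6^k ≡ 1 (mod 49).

14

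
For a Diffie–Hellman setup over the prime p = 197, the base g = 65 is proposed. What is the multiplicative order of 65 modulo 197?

Since 65 ∈ (Z/197Z)^×, its order divides φ(197) = 197 − 1 = 196 = 2^2 · 7^2.
Divisors of 196: 1, 2, 4, 7, 14, 28, 49, 98, 196.
Test each divisor d:
65^1 ≡ 65 (mod 197)
65^2 ≡ 88 (mod 197)
65^4 ≡ 61 (mod 197)
65^7 ≡ 33 (mod 197)
65^14 ≡ 104 (mod 197)
65^28 ≡ 178 (mod 197)
65^49 ≡ 196 (mod 197)
65^98 ≡ 1 (mod 197) ✓
The smallest such exponent is 98, so the order of 65 is 98.

98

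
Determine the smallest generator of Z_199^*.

3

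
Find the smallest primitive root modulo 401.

3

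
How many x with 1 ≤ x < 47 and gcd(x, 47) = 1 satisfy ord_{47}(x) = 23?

φ(47) = 47 − 1 = 46 = 2 · 23.
In a cyclic group of order 46, there are φ(d) elements of order d for each divisor d of 46, and zero for non-divisors.
23 | 46, and φ(23) = 23 − 1 = 22.

22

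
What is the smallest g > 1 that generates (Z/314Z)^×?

φ(314) = φ(2)·φ(157) = 1·156 = 156 = 2^2 · 3 · 13.
g is a primitive root iff g^(156/q) ≢ 1 (mod 314) for each prime q ∈ {2, 3, 13}.
g = 2: gcd(2, 314) = 2 > 1, not a unit — skip.
g = 3: 3^78 ≡ 1 — hits 1, so not a primitive root.
g = 4: gcd(4, 314) = 2 > 1, not a unit — skip.
g = 5: 5^78 ≡ 313; 5^52 ≡ 169; 5^12 ≡ 287 — none is 1, so 5 is a primitive root.
So 5 is the smallest generator of (Z/314Z)^×.

5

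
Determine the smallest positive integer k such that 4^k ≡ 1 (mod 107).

53

Since 4 ∈ (Z/107Z)^×, its order divides φ(107) = 107 − 1 = 106 = 2 · 53.
Divisors of 106: 1, 2, 53, 106.
Check 4^d mod 107 for each divisor in increasing order:
4^1 ≡ 4 (mod 107)
4^2 ≡ 16 (mod 107)
4^53 ≡ 1 (mod 107) ✓
Hence ord(4) = 53.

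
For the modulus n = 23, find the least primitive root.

φ(23) = 23 − 1 = 22 = 2 · 11.
g is a primitive root iff g^(22/q) ≢ 1 (mod 23) for each prime q ∈ {2, 11}.
g = 2: 2^11 ≡ 1 — hits 1, so not a primitive root.
g = 3: 3^11 ≡ 1 — hits 1, so not a primitive root.
g = 4: 4^11 ≡ 1 — hits 1, so not a primitive root.
g = 5: 5^11 ≡ 22; 5^2 ≡ 2 — none is 1, so 5 is a primitive root.
Hence the least primitive root of 23 is 5.

5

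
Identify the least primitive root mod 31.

φ(31) = 31 − 1 = 30 = 2 · 3 · 5.
Test candidates g = 2, 3, … against the prime factors q ∈ {2, 3, 5} of φ(31): g is a generator iff g^(30/q) ≢ 1 for every such q.
g = 2: 2^15 ≡ 1 — hits 1, so not a primitive root.
g = 3: 3^15 ≡ 30; 3^10 ≡ 25; 3^6 ≡ 16 — none is 1, so 3 is a primitive root.
The smallest primitive root modulo 31 is 3.

3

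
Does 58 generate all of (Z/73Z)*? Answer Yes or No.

Yes

φ(73) = 73 − 1 = 72 = 2^3 · 3^2.
58 is a primitive root mod 73 iff 58^(φ(73)/q) ≢ 1 for every prime q | φ(73), i.e. q ∈ {2, 3}.
58^36 ≡ 72 (mod 73)  [q = 2: ≢ 1 ✓]
58^24 ≡ 8 (mod 73)  [q = 3: ≢ 1 ✓]
Every test exponent gives a nontrivial residue, hence 58 generates the full group.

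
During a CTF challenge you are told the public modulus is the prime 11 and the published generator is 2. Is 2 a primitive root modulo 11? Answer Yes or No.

φ(11) = 11 − 1 = 10 = 2 · 5.
2 is a primitive root mod 11 iff 2^(φ(11)/q) ≢ 1 for every prime q | φ(11), i.e. q ∈ {2, 5}.
2^5 ≡ 10 (mod 11)  [q = 2: ≢ 1 ✓]
2^2 ≡ 4 (mod 11)  [q = 5: ≢ 1 ✓]
All checks pass, so 2 has order 10 and is a primitive root modulo 11.

Yes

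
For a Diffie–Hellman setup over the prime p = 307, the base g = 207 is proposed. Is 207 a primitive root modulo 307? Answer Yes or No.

Yes

φ(307) = 307 − 1 = 306 = 2 · 3^2 · 17.
207 is a primitive root mod 307 iff 207^(φ(307)/q) ≢ 1 for every prime q | φ(307), i.e. q ∈ {2, 3, 17}.
207^153 ≡ 306 (mod 307)  [q = 2: ≢ 1 ✓]
207^102 ≡ 17 (mod 307)  [q = 3: ≢ 1 ✓]
207^18 ≡ 81 (mod 307)  [q = 17: ≢ 1 ✓]
All checks pass, so 207 has order 306 and is a primitive root modulo 307.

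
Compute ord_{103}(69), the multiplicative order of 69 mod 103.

The order of 69 must divide φ(103) = 103 − 1 = 102 = 2 · 3 · 17.
Divisors of 102: 1, 2, 3, 6, 17, 34, 51, 102.
Check 69^d mod 103 for each divisor in increasing order:
69^1 ≡ 69 (mod 103)
69^2 ≡ 23 (mod 103)
69^3 ≡ 42 (mod 103)
69^6 ≡ 13 (mod 103)
69^17 ≡ 102 (mod 103)
69^34 ≡ 1 (mod 103) ✓
Hence ord(69) = 34.

34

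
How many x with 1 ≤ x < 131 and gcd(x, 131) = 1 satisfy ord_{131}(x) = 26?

φ(131) = 131 − 1 = 130 = 2 · 5 · 13.
In a cyclic group of order 130, there are φ(d) elements of order d for each divisor d of 130, and zero for non-divisors.
26 = 2 · 13 divides 130, and φ(26) = 12.

12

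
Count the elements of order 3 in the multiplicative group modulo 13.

φ(13) = 13 − 1 = 12 = 2^2 · 3.
In a cyclic group of order 12, there are φ(d) elements of order d for each divisor d of 12, and zero for non-divisors.
3 | 12, and φ(3) = 3 − 1 = 2.

2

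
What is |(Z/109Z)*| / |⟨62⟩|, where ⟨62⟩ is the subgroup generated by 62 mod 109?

1

The order of 62 must divide φ(109) = 109 − 1 = 108 = 2^2 · 3^3.
Divisors of 108: 1, 2, 3, 4, 6, 9, 12, 18, 27, 36, 54, 108.
Test each divisor d:
62^1 ≡ 62 (mod 109)
62^2 ≡ 29 (mod 109)
62^3 ≡ 54 (mod 109)
62^4 ≡ 78 (mod 109)
62^6 ≡ 82 (mod 109)
62^9 ≡ 68 (mod 109)
62^12 ≡ 75 (mod 109)
62^18 ≡ 46 (mod 109)
62^27 ≡ 76 (mod 109)
62^36 ≡ 45 (mod 109)
62^54 ≡ 108 (mod 109)
62^108 ≡ 1 (mod 109) ✓
The order of 62 is 108, so the subgroup it generates has 108 elements.
The index is φ(109) / ord(62) = 108 / 108 = 1.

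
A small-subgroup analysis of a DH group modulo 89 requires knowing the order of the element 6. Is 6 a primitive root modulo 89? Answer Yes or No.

φ(89) = 89 − 1 = 88 = 2^3 · 11.
An element g generates (Z/89Z)^× iff g^(88/q) ≢ 1 (mod 89) for each prime q ∈ {2, 11}.
6^44 ≡ 88 (mod 89)  [q = 2: ≢ 1 ✓]
6^8 ≡ 8 (mod 89)  [q = 11: ≢ 1 ✓]
Every test exponent gives a nontrivial residue, hence 6 generates the full group.

Yes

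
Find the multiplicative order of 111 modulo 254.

Since 111 ∈ (Z/254Z)^×, its order divides φ(254) = φ(2)·φ(127) = 1·126 = 126 = 2 · 3^2 · 7.
Divisors of 126: 1, 2, 3, 6, 7, 9, 14, 18, 21, 42, 63, 126.
Check 111^d mod 254 for each divisor in increasing order:
111^1 ≡ 111 (mod 254)
111^2 ≡ 129 (mod 254)
111^3 ≡ 95 (mod 254)
111^6 ≡ 135 (mod 254)
111^7 ≡ 253 (mod 254)
111^9 ≡ 125 (mod 254)
111^14 ≡ 1 (mod 254) ✓
The smallest such exponent is 14, so the order of 111 is 14.

14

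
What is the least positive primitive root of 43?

3

φ(43) = 43 − 1 = 42 = 2 · 3 · 7.
g is a primitive root iff g^(42/q) ≢ 1 (mod 43) for each prime q ∈ {2, 3, 7}.
g = 2: 2^21 ≡ 42; 2^14 ≡ 1 — hits 1, so not a primitive root.
g = 3: 3^21 ≡ 42; 3^14 ≡ 36; 3^6 ≡ 41 — none is 1, so 3 is a primitive root.
The smallest primitive root modulo 43 is 3.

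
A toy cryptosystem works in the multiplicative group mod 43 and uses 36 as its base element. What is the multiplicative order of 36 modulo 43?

3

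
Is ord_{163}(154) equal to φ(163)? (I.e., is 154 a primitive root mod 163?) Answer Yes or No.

φ(163) = 163 − 1 = 162 = 2 · 3^4.
154 is a primitive root mod 163 iff 154^(φ(163)/q) ≢ 1 for every prime q | φ(163), i.e. q ∈ {2, 3}.
154^81 ≡ 162 (mod 163)  [q = 2: ≢ 1 ✓]
154^54 ≡ 104 (mod 163)  [q = 3: ≢ 1 ✓]
All checks pass, so 154 has order 162 and is a primitive root modulo 163.

Yes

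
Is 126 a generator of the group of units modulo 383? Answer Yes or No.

No

φ(383) = 383 − 1 = 382 = 2 · 191.
An element g generates (Z/383Z)^× iff g^(382/q) ≢ 1 (mod 383) for each prime q ∈ {2, 191}.
126^191 ≡ 1 (mod 383)  [q = 2: ≡ 1 ✗]
126^2 ≡ 173 (mod 383)  [q = 191: ≢ 1 ✓]
The check at q = 2 fails, so 126 generates a proper subgroup.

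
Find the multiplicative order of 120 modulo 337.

336

ord(120) | φ(337) = 337 − 1 = 336 = 2^4 · 3 · 7.
Divisors of 336: 1, 2, 3, 4, 6, 7, 8, 12, 14, 16, 21, 24, 28, 42, 48, 56, 84, 112, 168, 336.
Check 120^d mod 337 for each divisor in increasing order:
120^1 ≡ 120 (mod 337)
120^2 ≡ 246 (mod 337)
120^3 ≡ 201 (mod 337)
120^4 ≡ 193 (mod 337)
120^6 ≡ 298 (mod 337)
120^7 ≡ 38 (mod 337)
120^8 ≡ 179 (mod 337)
120^12 ≡ 173 (mod 337)
120^14 ≡ 96 (mod 337)
120^16 ≡ 26 (mod 337)
120^21 ≡ 278 (mod 337)
120^24 ≡ 273 (mod 337)
120^28 ≡ 117 (mod 337)
120^42 ≡ 111 (mod 337)
120^48 ≡ 52 (mod 337)
120^56 ≡ 209 (mod 337)
120^84 ≡ 189 (mod 337)
120^112 ≡ 208 (mod 337)
120^168 ≡ 336 (mod 337)
120^336 ≡ 1 (mod 337) ✓
So ord_337(120) = 336.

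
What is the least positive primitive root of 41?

φ(41) = 41 − 1 = 40 = 2^3 · 5.
Test candidates g = 2, 3, … against the prime factors q ∈ {2, 5} of φ(41): g is a generator iff g^(40/q) ≢ 1 for every such q.
g = 2: 2^20 ≡ 1 — hits 1, so not a primitive root.
g = 3: 3^20 ≡ 40; 3^8 ≡ 1 — hits 1, so not a primitive root.
g = 4: 4^20 ≡ 1 — hits 1, so not a primitive root.
g = 5: 5^20 ≡ 1 — hits 1, so not a primitive root.
g = 6: 6^20 ≡ 40; 6^8 ≡ 10 — none is 1, so 6 is a primitive root.
So 6 is the smallest generator of (Z/41Z)^×.

6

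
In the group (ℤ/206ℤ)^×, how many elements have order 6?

φ(206) = φ(2)·φ(103) = 1·102 = 102 = 2 · 3 · 17.
In a cyclic group of order 102, there are φ(d) elements of order d for each divisor d of 102, and zero for non-divisors.
6 = 2 · 3 divides 102, and φ(6) = 2.

2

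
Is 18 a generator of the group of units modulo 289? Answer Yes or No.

No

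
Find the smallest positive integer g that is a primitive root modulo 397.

φ(397) = 397 − 1 = 396 = 2^2 · 3^2 · 11.
g is a primitive root iff g^(396/q) ≢ 1 (mod 397) for each prime q ∈ {2, 3, 11}.
g = 2: 2^198 ≡ 396; 2^132 ≡ 1 — hits 1, so not a primitive root.
g = 3: 3^198 ≡ 1 — hits 1, so not a primitive root.
g = 4: 4^198 ≡ 1 — hits 1, so not a primitive root.
g = 5: 5^198 ≡ 396; 5^132 ≡ 362; 5^36 ≡ 290 — none is 1, so 5 is a primitive root.
Hence the least primitive root of 397 is 5.

5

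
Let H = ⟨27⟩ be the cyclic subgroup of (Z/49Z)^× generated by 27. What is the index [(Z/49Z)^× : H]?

3

ord(27) | φ(49) = φ(7^2) = 7·(7−1) = 42 = 2 · 3 · 7.
Divisors of 42: 1, 2, 3, 6, 7, 14, 21, 42.
Check 27^d mod 49 for each divisor in increasing order:
27^1 ≡ 27 (mod 49)
27^2 ≡ 43 (mod 49)
27^3 ≡ 34 (mod 49)
27^6 ≡ 29 (mod 49)
27^7 ≡ 48 (mod 49)
27^14 ≡ 1 (mod 49) ✓
Thus |⟨27⟩| = ord(27) = 14.
[(Z/49Z)^× : ⟨27⟩] = 42/14 = 3.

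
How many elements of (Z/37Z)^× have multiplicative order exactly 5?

0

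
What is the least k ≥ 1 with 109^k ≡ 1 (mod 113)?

7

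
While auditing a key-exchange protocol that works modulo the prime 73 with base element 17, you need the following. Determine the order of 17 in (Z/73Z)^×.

24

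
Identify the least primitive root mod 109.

6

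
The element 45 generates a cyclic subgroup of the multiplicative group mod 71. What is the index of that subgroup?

ord(45) | φ(71) = 71 − 1 = 70 = 2 · 5 · 7.
Divisors of 70: 1, 2, 5, 7, 10, 14, 35, 70.
Evaluate successive powers at the divisors of 70:
45^1 ≡ 45 (mod 71)
45^2 ≡ 37 (mod 71)
45^5 ≡ 48 (mod 71)
45^7 ≡ 1 (mod 71) ✓
The order of 45 is 7, so the subgroup it generates has 7 elements.
The index is φ(71) / ord(45) = 70 / 7 = 10.

10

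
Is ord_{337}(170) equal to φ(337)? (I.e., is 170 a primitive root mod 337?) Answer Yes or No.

φ(337) = 337 − 1 = 336 = 2^4 · 3 · 7.
An element g generates (Z/337Z)^× iff g^(336/q) ≢ 1 (mod 337) for each prime q ∈ {2, 3, 7}.
170^168 ≡ 1 (mod 337)  [q = 2: ≡ 1 ✗]
170^112 ≡ 128 (mod 337)  [q = 3: ≢ 1 ✓]
170^48 ≡ 64 (mod 337)  [q = 7: ≢ 1 ✓]
The check at q = 2 fails, so 170 generates a proper subgroup.

No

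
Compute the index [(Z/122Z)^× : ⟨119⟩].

By Lagrange's theorem, ord_122(119) divides φ(122) = φ(2)·φ(61) = 1·60 = 60 = 2^2 · 3 · 5.
Divisors of 60: 1, 2, 3, 4, 5, 6, 10, 12, 15, 20, 30, 60.
Check 119^d mod 122 for each divisor in increasing order:
119^1 ≡ 119 (mod 122)
119^2 ≡ 9 (mod 122)
119^3 ≡ 95 (mod 122)
119^4 ≡ 81 (mod 122)
119^5 ≡ 1 (mod 122) ✓
So ord_122(119) = 5, hence |⟨119⟩| = 5.
[(Z/122Z)^× : ⟨119⟩] = 60/5 = 12.

12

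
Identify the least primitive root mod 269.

φ(269) = 269 − 1 = 268 = 2^2 · 67.
g is a primitive root iff g^(268/q) ≢ 1 (mod 269) for each prime q ∈ {2, 67}.
g = 2: 2^134 ≡ 268; 2^4 ≡ 16 — none is 1, so 2 is a primitive root.
So 2 is the smallest generator of (Z/269Z)^×.

2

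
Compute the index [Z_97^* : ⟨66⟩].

The order of 66 must divide φ(97) = 97 − 1 = 96 = 2^5 · 3.
Divisors of 96: 1, 2, 3, 4, 6, 8, 12, 16, 24, 32, 48, 96.
Check 66^d mod 97 for each divisor in increasing order:
66^1 ≡ 66 (mod 97)
66^2 ≡ 88 (mod 97)
66^3 ≡ 85 (mod 97)
66^4 ≡ 81 (mod 97)
66^6 ≡ 47 (mod 97)
66^8 ≡ 62 (mod 97)
66^12 ≡ 75 (mod 97)
66^16 ≡ 61 (mod 97)
66^24 ≡ 96 (mod 97)
66^32 ≡ 35 (mod 97)
66^48 ≡ 1 (mod 97) ✓
The order of 66 is 48, so the subgroup it generates has 48 elements.
[(Z/97Z)^× : ⟨66⟩] = 96/48 = 2.

2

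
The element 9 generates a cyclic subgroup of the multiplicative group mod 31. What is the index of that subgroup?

2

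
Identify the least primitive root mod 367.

6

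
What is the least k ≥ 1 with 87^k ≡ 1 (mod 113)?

56

Since 87 ∈ (Z/113Z)^×, its order divides φ(113) = 113 − 1 = 112 = 2^4 · 7.
Divisors of 112: 1, 2, 4, 7, 8, 14, 16, 28, 56, 112.
Check 87^d mod 113 for each divisor in increasing order:
87^1 ≡ 87 (mod 113)
87^2 ≡ 111 (mod 113)
87^4 ≡ 4 (mod 113)
87^7 ≡ 95 (mod 113)
87^8 ≡ 16 (mod 113)
87^14 ≡ 98 (mod 113)
87^16 ≡ 30 (mod 113)
87^28 ≡ 112 (mod 113)
87^56 ≡ 1 (mod 113) ✓
Therefore the multiplicative order of 87 modulo 113 is 56.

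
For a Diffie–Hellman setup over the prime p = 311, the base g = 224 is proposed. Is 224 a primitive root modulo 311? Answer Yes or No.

No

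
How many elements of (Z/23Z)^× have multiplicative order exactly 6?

0

φ(23) = 23 − 1 = 22 = 2 · 11.
Since (Z/23Z)^× is cyclic of order 22, the number of elements of order d is φ(d) when d | 22 and 0 otherwise.
Here 22 is not a multiple of 6, so there are no elements of order 6.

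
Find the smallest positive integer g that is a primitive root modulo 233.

3

φ(233) = 233 − 1 = 232 = 2^3 · 29.
Test candidates g = 2, 3, … against the prime factors q ∈ {2, 29} of φ(233): g is a generator iff g^(232/q) ≢ 1 for every such q.
g = 2: 2^116 ≡ 1 — hits 1, so not a primitive root.
g = 3: 3^116 ≡ 232; 3^8 ≡ 37 — none is 1, so 3 is a primitive root.
Hence the least primitive root of 233 is 3.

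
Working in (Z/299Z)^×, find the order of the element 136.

The order of 136 must divide φ(299) = φ(13·23) = (13−1)·(23−1) = 12·22 = 264 = 2^3 · 3 · 11.
Divisors of 264: 1, 2, 3, 4, 6, 8, 11, 12, 22, 24, 33, 44, 66, 88, 132, 264.
Check 136^d mod 299 for each divisor in increasing order:
136^1 ≡ 136 (mod 299)
136^2 ≡ 257 (mod 299)
136^3 ≡ 268 (mod 299)
136^4 ≡ 269 (mod 299)
136^6 ≡ 64 (mod 299)
136^8 ≡ 3 (mod 299)
136^11 ≡ 206 (mod 299)
136^12 ≡ 209 (mod 299)
136^22 ≡ 277 (mod 299)
136^24 ≡ 27 (mod 299)
136^33 ≡ 252 (mod 299)
136^44 ≡ 185 (mod 299)
136^66 ≡ 116 (mod 299)
136^88 ≡ 139 (mod 299)
136^132 ≡ 1 (mod 299) ✓
Hence ord(136) = 132.

132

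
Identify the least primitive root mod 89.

φ(89) = 89 − 1 = 88 = 2^3 · 11.
g is a primitive root iff g^(88/q) ≢ 1 (mod 89) for each prime q ∈ {2, 11}.
g = 2: 2^44 ≡ 1 — hits 1, so not a primitive root.
g = 3: 3^44 ≡ 88; 3^8 ≡ 64 — none is 1, so 3 is a primitive root.
The smallest primitive root modulo 89 is 3.

3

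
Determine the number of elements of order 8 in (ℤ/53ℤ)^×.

0

φ(53) = 53 − 1 = 52 = 2^2 · 13.
In a cyclic group of order 52, there are φ(d) elements of order d for each divisor d of 52, and zero for non-divisors.
Here 52 is not a multiple of 8, so there are no elements of order 8.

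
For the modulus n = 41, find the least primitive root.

6

φ(41) = 41 − 1 = 40 = 2^3 · 5.
g is a primitive root iff g^(40/q) ≢ 1 (mod 41) for each prime q ∈ {2, 5}.
g = 2: 2^20 ≡ 1 — hits 1, so not a primitive root.
g = 3: 3^20 ≡ 40; 3^8 ≡ 1 — hits 1, so not a primitive root.
g = 4: 4^20 ≡ 1 — hits 1, so not a primitive root.
g = 5: 5^20 ≡ 1 — hits 1, so not a primitive root.
g = 6: 6^20 ≡ 40; 6^8 ≡ 10 — none is 1, so 6 is a primitive root.
So 6 is the smallest generator of (Z/41Z)^×.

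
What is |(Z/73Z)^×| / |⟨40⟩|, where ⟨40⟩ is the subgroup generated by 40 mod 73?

1

Since 40 ∈ (Z/73Z)^×, its order divides φ(73) = 73 − 1 = 72 = 2^3 · 3^2.
Divisors of 72: 1, 2, 3, 4, 6, 8, 9, 12, 18, 24, 36, 72.
Evaluate successive powers at the divisors of 72:
40^1 ≡ 40
40^2 ≡ 67
40^3 ≡ 52
40^4 ≡ 36
40^6 ≡ 3
40^8 ≡ 55
40^9 ≡ 10
40^12 ≡ 9
40^18 ≡ 27
40^24 ≡ 8
40^36 ≡ 72
40^72 ≡ 1
Thus |⟨40⟩| = ord(40) = 72.
The index is φ(73) / ord(40) = 72 / 72 = 1.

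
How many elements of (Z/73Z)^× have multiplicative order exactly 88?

φ(73) = 73 − 1 = 72 = 2^3 · 3^2.
(Z/73Z)^× is cyclic (|G| = 72); a cyclic group of order m has exactly φ(d) elements of each order d | m, and none otherwise.
88 does not divide 72, so no element of (Z/73Z)^× has order 88.

0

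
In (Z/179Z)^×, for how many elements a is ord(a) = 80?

φ(179) = 179 − 1 = 178 = 2 · 89.
In a cyclic group of order 178, there are φ(d) elements of order d for each divisor d of 178, and zero for non-divisors.
80 does not divide 178, so no element of (Z/179Z)^× has order 80.

0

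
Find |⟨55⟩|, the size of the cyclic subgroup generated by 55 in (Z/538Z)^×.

ord(55) | φ(538) = φ(2)·φ(269) = 1·268 = 268 = 2^2 · 67.
Divisors of 268: 1, 2, 4, 67, 134, 268.
Evaluate successive powers at the divisors of 268:
55^1 ≡ 55 (mod 538)
55^2 ≡ 335 (mod 538)
55^4 ≡ 321 (mod 538)
55^67 ≡ 537 (mod 538)
55^134 ≡ 1 (mod 538) ✓
So ord_538(55) = 134.

134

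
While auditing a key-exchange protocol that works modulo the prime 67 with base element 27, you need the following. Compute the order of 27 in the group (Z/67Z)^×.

22

The order of 27 must divide φ(67) = 67 − 1 = 66 = 2 · 3 · 11.
Divisors of 66: 1, 2, 3, 6, 11, 22, 33, 66.
Check 27^d mod 67 for each divisor in increasing order:
27^1 ≡ 27
27^2 ≡ 59
27^3 ≡ 52
27^6 ≡ 24
27^11 ≡ 66
27^22 ≡ 1
The smallest such exponent is 22, so the order of 27 is 22.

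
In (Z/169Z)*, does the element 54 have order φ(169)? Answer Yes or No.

Yes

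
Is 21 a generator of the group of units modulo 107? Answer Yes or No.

Yes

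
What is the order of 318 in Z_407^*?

36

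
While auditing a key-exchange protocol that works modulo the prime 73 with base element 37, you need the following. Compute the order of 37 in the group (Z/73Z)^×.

9

Since 37 ∈ (Z/73Z)^×, its order divides φ(73) = 73 − 1 = 72 = 2^3 · 3^2.
Divisors of 72: 1, 2, 3, 4, 6, 8, 9, 12, 18, 24, 36, 72.
Evaluate successive powers at the divisors of 72:
37^1 ≡ 37 (mod 73)
37^2 ≡ 55 (mod 73)
37^3 ≡ 64 (mod 73)
37^4 ≡ 32 (mod 73)
37^6 ≡ 8 (mod 73)
37^8 ≡ 2 (mod 73)
37^9 ≡ 1 (mod 73) ✓
Hence ord(37) = 9.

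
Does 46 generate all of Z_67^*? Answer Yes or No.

Yes

φ(67) = 67 − 1 = 66 = 2 · 3 · 11.
46 is a primitive root mod 67 iff 46^(φ(67)/q) ≢ 1 for every prime q | φ(67), i.e. q ∈ {2, 3, 11}.
46^33 ≡ 66 (mod 67)  [q = 2: ≢ 1 ✓]
46^22 ≡ 29 (mod 67)  [q = 3: ≢ 1 ✓]
46^6 ≡ 24 (mod 67)  [q = 11: ≢ 1 ✓]
All checks pass, so 46 has order 66 and is a primitive root modulo 67.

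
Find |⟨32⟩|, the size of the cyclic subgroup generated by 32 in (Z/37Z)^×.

Since 32 ∈ (Z/37Z)^×, its order divides φ(37) = 37 − 1 = 36 = 2^2 · 3^2.
Divisors of 36: 1, 2, 3, 4, 6, 9, 12, 18, 36.
Compute 32^d (mod 37) for the divisors d until we hit 1:
32^1 ≡ 32 (mod 37)
32^2 ≡ 25 (mod 37)
32^3 ≡ 23 (mod 37)
32^4 ≡ 33 (mod 37)
32^6 ≡ 11 (mod 37)
32^9 ≡ 31 (mod 37)
32^12 ≡ 10 (mod 37)
32^18 ≡ 36 (mod 37)
32^36 ≡ 1 (mod 37) ✓
Therefore the multiplicative order of 32 modulo 37 is 36.

36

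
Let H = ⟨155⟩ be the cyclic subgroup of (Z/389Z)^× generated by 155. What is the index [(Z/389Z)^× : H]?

1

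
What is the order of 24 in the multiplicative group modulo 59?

58

ord(24) | φ(59) = 59 − 1 = 58 = 2 · 29.
Divisors of 58: 1, 2, 29, 58.
Compute 24^d (mod 59) for the divisors d until we hit 1:
24^1 ≡ 24 (mod 59)
24^2 ≡ 45 (mod 59)
24^29 ≡ 58 (mod 59)
24^58 ≡ 1 (mod 59) ✓
Hence ord(24) = 58.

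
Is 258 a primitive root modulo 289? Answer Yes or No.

Yes

φ(289) = φ(17^2) = 17·(17−1) = 272 = 2^4 · 17.
An element g generates (Z/289Z)^× iff g^(272/q) ≢ 1 (mod 289) for each prime q ∈ {2, 17}.
258^136 ≡ 288 (mod 289)  [q = 2: ≢ 1 ✓]
258^16 ≡ 86 (mod 289)  [q = 17: ≢ 1 ✓]
Every test exponent gives a nontrivial residue, hence 258 generates the full group.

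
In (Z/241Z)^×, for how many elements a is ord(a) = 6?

φ(241) = 241 − 1 = 240 = 2^4 · 3 · 5.
In a cyclic group of order 240, there are φ(d) elements of order d for each divisor d of 240, and zero for non-divisors.
6 = 2 · 3 divides 240, and φ(6) = 2.

2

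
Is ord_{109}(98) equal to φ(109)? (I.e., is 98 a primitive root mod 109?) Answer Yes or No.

Yes

φ(109) = 109 − 1 = 108 = 2^2 · 3^3.
It suffices to check that the order of 98 is not a proper divisor of 108: compute 98^(108/q) for q ∈ {2, 3}.
98^54 ≡ 108 (mod 109)  [q = 2: ≢ 1 ✓]
98^36 ≡ 45 (mod 109)  [q = 3: ≢ 1 ✓]
All checks pass, so 98 has order 108 and is a primitive root modulo 109.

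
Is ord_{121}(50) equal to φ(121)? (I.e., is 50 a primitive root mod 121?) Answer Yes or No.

φ(121) = φ(11^2) = 11·(11−1) = 110 = 2 · 5 · 11.
Test 50^(110/q) mod 121 for each prime factor q of 110:
50^55 ≡ 120 (mod 121)  [q = 2: ≢ 1 ✓]
50^22 ≡ 3 (mod 121)  [q = 5: ≢ 1 ✓]
50^10 ≡ 89 (mod 121)  [q = 11: ≢ 1 ✓]
Every test exponent gives a nontrivial residue, hence 50 generates the full group.

Yes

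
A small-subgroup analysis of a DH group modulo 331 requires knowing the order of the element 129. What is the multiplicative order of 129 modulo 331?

By Lagrange's theorem, ord_331(129) divides φ(331) = 331 − 1 = 330 = 2 · 3 · 5 · 11.
Divisors of 330: 1, 2, 3, 5, 6, 10, 11, 15, 22, 30, 33, 55, 66, 110, 165, 330.
Compute 129^d (mod 331) for the divisors d until we hit 1:
129^1 ≡ 129
129^2 ≡ 91
129^3 ≡ 154
129^5 ≡ 112
129^6 ≡ 215
129^10 ≡ 297
129^11 ≡ 248
129^15 ≡ 164
129^22 ≡ 269
129^30 ≡ 85
129^33 ≡ 181
129^55 ≡ 32
129^66 ≡ 323
129^110 ≡ 31
129^165 ≡ 330
129^330 ≡ 1
So ord_331(129) = 330.

330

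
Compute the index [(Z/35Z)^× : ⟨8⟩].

6

By Lagrange's theorem, ord_35(8) divides φ(35) = φ(5·7) = (5−1)·(7−1) = 4·6 = 24 = 2^3 · 3.
Divisors of 24: 1, 2, 3, 4, 6, 8, 12, 24.
Evaluate successive powers at the divisors of 24:
8^1 ≡ 8
8^2 ≡ 29
8^3 ≡ 22
8^4 ≡ 1
The order of 8 is 4, so the subgroup it generates has 4 elements.
[(Z/35Z)^× : ⟨8⟩] = 24/4 = 6.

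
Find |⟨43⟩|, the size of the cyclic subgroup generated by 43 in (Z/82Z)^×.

20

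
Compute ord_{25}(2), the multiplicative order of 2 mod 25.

20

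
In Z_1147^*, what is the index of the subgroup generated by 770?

60

Since 770 ∈ (Z/1147Z)^×, its order divides φ(1147) = φ(31·37) = (31−1)·(37−1) = 30·36 = 1080 = 2^3 · 3^3 · 5.
Divisors of 1080: 1, 2, 3, 4, 5, 6, 8, 9, 10, 12, 15, 18, 20, 24, 27, 30, 36, 40, 45, 54, 60, 72, 90, 108, 120, 135, 180, 216, 270, 360, 540, 1080.
Evaluate successive powers at the divisors of 1080:
770^1 ≡ 770
770^2 ≡ 1048
770^3 ≡ 619
770^4 ≡ 625
770^5 ≡ 657
770^6 ≡ 63
770^8 ≡ 645
770^9 ≡ 1146
770^10 ≡ 377
770^12 ≡ 528
770^15 ≡ 1084
770^18 ≡ 1
So ord_1147(770) = 18, hence |⟨770⟩| = 18.
Index = |(Z/1147Z)^×| / |⟨770⟩| = 1080 / 18 = 60.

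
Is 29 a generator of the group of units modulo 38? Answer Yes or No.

Yes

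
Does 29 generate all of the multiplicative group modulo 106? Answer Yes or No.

No

φ(106) = φ(2)·φ(53) = 1·52 = 52 = 2^2 · 13.
Test 29^(52/q) mod 106 for each prime factor q of 52:
29^26 ≡ 1 (mod 106)  [q = 2: ≡ 1 ✗]
29^4 ≡ 49 (mod 106)  [q = 13: ≢ 1 ✓]
The check at q = 2 fails, so 29 generates a proper subgroup.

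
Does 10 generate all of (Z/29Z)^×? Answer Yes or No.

Yes

φ(29) = 29 − 1 = 28 = 2^2 · 7.
Test 10^(28/q) mod 29 for each prime factor q of 28:
10^14 ≡ 28 (mod 29)  [q = 2: ≢ 1 ✓]
10^4 ≡ 24 (mod 29)  [q = 7: ≢ 1 ✓]
None equal 1, so ord_29(10) = 28: 10 is a primitive root.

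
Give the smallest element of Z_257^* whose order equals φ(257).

3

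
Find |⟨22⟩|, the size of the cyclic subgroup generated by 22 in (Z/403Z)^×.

30

ord(22) | φ(403) = φ(13·31) = (13−1)·(31−1) = 12·30 = 360 = 2^3 · 3^2 · 5.
Divisors of 360: 1, 2, 3, 4, 5, 6, 8, 9, 10, 12, 15, 18, 20, 24, 30, 36, 40, 45, 60, 72, 90, 120, 180, 360.
Check 22^d mod 403 for each divisor in increasing order:
22^1 ≡ 22 (mod 403)
22^2 ≡ 81 (mod 403)
22^3 ≡ 170 (mod 403)
22^4 ≡ 113 (mod 403)
22^5 ≡ 68 (mod 403)
22^6 ≡ 287 (mod 403)
22^8 ≡ 276 (mod 403)
22^9 ≡ 27 (mod 403)
22^10 ≡ 191 (mod 403)
22^12 ≡ 157 (mod 403)
22^15 ≡ 92 (mod 403)
22^18 ≡ 326 (mod 403)
22^20 ≡ 211 (mod 403)
22^24 ≡ 66 (mod 403)
22^30 ≡ 1 (mod 403) ✓
Hence ord(22) = 30.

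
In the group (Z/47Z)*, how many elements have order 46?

22

φ(47) = 47 − 1 = 46 = 2 · 23.
Since (Z/47Z)^× is cyclic of order 46, the number of elements of order d is φ(d) when d | 46 and 0 otherwise.
46 = 2 · 23 divides 46, and φ(46) = 22.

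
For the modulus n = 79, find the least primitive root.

3

φ(79) = 79 − 1 = 78 = 2 · 3 · 13.
g is a primitive root iff g^(78/q) ≢ 1 (mod 79) for each prime q ∈ {2, 3, 13}.
g = 2: 2^39 ≡ 1 — hits 1, so not a primitive root.
g = 3: 3^39 ≡ 78; 3^26 ≡ 23; 3^6 ≡ 18 — none is 1, so 3 is a primitive root.
The smallest primitive root modulo 79 is 3.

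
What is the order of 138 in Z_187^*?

40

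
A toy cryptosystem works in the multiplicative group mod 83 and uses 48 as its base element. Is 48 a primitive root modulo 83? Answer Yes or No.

No

φ(83) = 83 − 1 = 82 = 2 · 41.
48 is a primitive root mod 83 iff 48^(φ(83)/q) ≢ 1 for every prime q | φ(83), i.e. q ∈ {2, 41}.
48^41 ≡ 1 (mod 83)  [q = 2: ≡ 1 ✗]
48^2 ≡ 63 (mod 83)  [q = 41: ≢ 1 ✓]
48^41 ≡ 1 shows ord(48) | 41, strictly less than φ(83); not a primitive root.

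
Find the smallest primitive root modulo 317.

φ(317) = 317 − 1 = 316 = 2^2 · 79.
Test candidates g = 2, 3, … against the prime factors q ∈ {2, 79} of φ(317): g is a generator iff g^(316/q) ≢ 1 for every such q.
g = 2: 2^158 ≡ 316; 2^4 ≡ 16 — none is 1, so 2 is a primitive root.
The smallest primitive root modulo 317 is 2.

2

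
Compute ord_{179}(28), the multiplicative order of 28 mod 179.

178

Since 28 ∈ (Z/179Z)^×, its order divides φ(179) = 179 − 1 = 178 = 2 · 89.
Divisors of 178: 1, 2, 89, 178.
Compute 28^d (mod 179) for the divisors d until we hit 1:
28^1 ≡ 28 (mod 179)
28^2 ≡ 68 (mod 179)
28^89 ≡ 178 (mod 179)
28^178 ≡ 1 (mod 179) ✓
So ord_179(28) = 178.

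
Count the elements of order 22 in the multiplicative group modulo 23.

φ(23) = 23 − 1 = 22 = 2 · 11.
In a cyclic group of order 22, there are φ(d) elements of order d for each divisor d of 22, and zero for non-divisors.
22 = 2 · 11 divides 22, and φ(22) = 10.

10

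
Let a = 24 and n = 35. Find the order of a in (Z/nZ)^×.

6

The order of 24 must divide φ(35) = φ(5·7) = (5−1)·(7−1) = 4·6 = 24 = 2^3 · 3.
Divisors of 24: 1, 2, 3, 4, 6, 8, 12, 24.
Check 24^d mod 35 for each divisor in increasing order:
24^1 ≡ 24
24^2 ≡ 16
24^3 ≡ 34
24^4 ≡ 11
24^6 ≡ 1
Therefore the multiplicative order of 24 modulo 35 is 6.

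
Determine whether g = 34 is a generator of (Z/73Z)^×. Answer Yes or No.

φ(73) = 73 − 1 = 72 = 2^3 · 3^2.
Test 34^(72/q) mod 73 for each prime factor q of 72:
34^36 ≡ 72 (mod 73)  [q = 2: ≢ 1 ✓]
34^24 ≡ 64 (mod 73)  [q = 3: ≢ 1 ✓]
Every test exponent gives a nontrivial residue, hence 34 generates the full group.

Yes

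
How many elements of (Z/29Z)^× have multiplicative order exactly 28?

φ(29) = 29 − 1 = 28 = 2^2 · 7.
(Z/29Z)^× is cyclic (|G| = 28); a cyclic group of order m has exactly φ(d) elements of each order d | m, and none otherwise.
28 = 2^2 · 7 divides 28, and φ(28) = 12.

12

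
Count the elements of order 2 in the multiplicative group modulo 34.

1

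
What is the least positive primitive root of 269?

2

φ(269) = 269 − 1 = 268 = 2^2 · 67.
Test candidates g = 2, 3, … against the prime factors q ∈ {2, 67} of φ(269): g is a generator iff g^(268/q) ≢ 1 for every such q.
g = 2: 2^134 ≡ 268; 2^4 ≡ 16 — none is 1, so 2 is a primitive root.
Hence the least primitive root of 269 is 2.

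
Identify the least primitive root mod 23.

5

φ(23) = 23 − 1 = 22 = 2 · 11.
Test candidates g = 2, 3, … against the prime factors q ∈ {2, 11} of φ(23): g is a generator iff g^(22/q) ≢ 1 for every such q.
g = 2: 2^11 ≡ 1 — hits 1, so not a primitive root.
g = 3: 3^11 ≡ 1 — hits 1, so not a primitive root.
g = 4: 4^11 ≡ 1 — hits 1, so not a primitive root.
g = 5: 5^11 ≡ 22; 5^2 ≡ 2 — none is 1, so 5 is a primitive root.
The smallest primitive root modulo 23 is 5.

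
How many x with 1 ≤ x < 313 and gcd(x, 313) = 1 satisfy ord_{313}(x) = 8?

4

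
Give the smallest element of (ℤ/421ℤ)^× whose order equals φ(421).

2

φ(421) = 421 − 1 = 420 = 2^2 · 3 · 5 · 7.
Test candidates g = 2, 3, … against the prime factors q ∈ {2, 3, 5, 7} of φ(421): g is a generator iff g^(420/q) ≢ 1 for every such q.
g = 2: 2^210 ≡ 420; 2^140 ≡ 400; 2^84 ≡ 279; 2^60 ≡ 370 — none is 1, so 2 is a primitive root.
Hence the least primitive root of 421 is 2.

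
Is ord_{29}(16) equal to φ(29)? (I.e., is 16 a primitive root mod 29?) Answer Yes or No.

φ(29) = 29 − 1 = 28 = 2^2 · 7.
It suffices to check that the order of 16 is not a proper divisor of 28: compute 16^(28/q) for q ∈ {2, 7}.
16^14 ≡ 1 (mod 29)  [q = 2: ≡ 1 ✗]
16^4 ≡ 25 (mod 29)  [q = 7: ≢ 1 ✓]
16^14 ≡ 1 shows ord(16) | 14, strictly less than φ(29); not a primitive root.

No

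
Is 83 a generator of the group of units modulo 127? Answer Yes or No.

φ(127) = 127 − 1 = 126 = 2 · 3^2 · 7.
Test 83^(126/q) mod 127 for each prime factor q of 126:
83^63 ≡ 126 (mod 127)  [q = 2: ≢ 1 ✓]
83^42 ≡ 19 (mod 127)  [q = 3: ≢ 1 ✓]
83^18 ≡ 16 (mod 127)  [q = 7: ≢ 1 ✓]
All checks pass, so 83 has order 126 and is a primitive root modulo 127.

Yes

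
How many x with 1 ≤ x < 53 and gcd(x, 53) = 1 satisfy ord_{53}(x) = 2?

1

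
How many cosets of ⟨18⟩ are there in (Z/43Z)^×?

1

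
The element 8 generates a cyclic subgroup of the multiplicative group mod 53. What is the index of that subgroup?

1

The order of 8 must divide φ(53) = 53 − 1 = 52 = 2^2 · 13.
Divisors of 52: 1, 2, 4, 13, 26, 52.
Evaluate successive powers at the divisors of 52:
8^1 ≡ 8 (mod 53)
8^2 ≡ 11 (mod 53)
8^4 ≡ 15 (mod 53)
8^13 ≡ 23 (mod 53)
8^26 ≡ 52 (mod 53)
8^52 ≡ 1 (mod 53) ✓
Thus |⟨8⟩| = ord(8) = 52.
The index is φ(53) / ord(8) = 52 / 52 = 1.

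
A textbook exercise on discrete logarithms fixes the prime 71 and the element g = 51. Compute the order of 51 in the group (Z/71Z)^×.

The order of 51 must divide φ(71) = 71 − 1 = 70 = 2 · 5 · 7.
Divisors of 70: 1, 2, 5, 7, 10, 14, 35, 70.
Test each divisor d:
51^1 ≡ 51 (mod 71)
51^2 ≡ 45 (mod 71)
51^5 ≡ 41 (mod 71)
51^7 ≡ 70 (mod 71)
51^10 ≡ 48 (mod 71)
51^14 ≡ 1 (mod 71) ✓
The smallest such exponent is 14, so the order of 51 is 14.

14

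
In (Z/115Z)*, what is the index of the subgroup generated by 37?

2

The order of 37 must divide φ(115) = φ(5·23) = (5−1)·(23−1) = 4·22 = 88 = 2^3 · 11.
Divisors of 88: 1, 2, 4, 8, 11, 22, 44, 88.
Check 37^d mod 115 for each divisor in increasing order:
37^1 ≡ 37
37^2 ≡ 104
37^4 ≡ 6
37^8 ≡ 36
37^11 ≡ 68
37^22 ≡ 24
37^44 ≡ 1
The order of 37 is 44, so the subgroup it generates has 44 elements.
[(Z/115Z)^× : ⟨37⟩] = 88/44 = 2.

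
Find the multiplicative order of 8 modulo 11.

By Lagrange's theorem, ord_11(8) divides φ(11) = 11 − 1 = 10 = 2 · 5.
Divisors of 10: 1, 2, 5, 10.
Evaluate successive powers at the divisors of 10:
8^1 ≡ 8
8^2 ≡ 9
8^5 ≡ 10
8^10 ≡ 1
Hence ord(8) = 10.

10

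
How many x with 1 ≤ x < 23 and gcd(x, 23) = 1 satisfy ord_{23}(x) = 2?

1

φ(23) = 23 − 1 = 22 = 2 · 11.
(Z/23Z)^× is cyclic (|G| = 22); a cyclic group of order m has exactly φ(d) elements of each order d | m, and none otherwise.
2 | 22, and φ(2) = 2 − 1 = 1.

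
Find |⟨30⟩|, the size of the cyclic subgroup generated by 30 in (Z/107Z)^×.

53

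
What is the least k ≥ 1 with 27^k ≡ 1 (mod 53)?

52

By Lagrange's theorem, ord_53(27) divides φ(53) = 53 − 1 = 52 = 2^2 · 13.
Divisors of 52: 1, 2, 4, 13, 26, 52.
Compute 27^d (mod 53) for the divisors d until we hit 1:
27^1 ≡ 27 (mod 53)
27^2 ≡ 40 (mod 53)
27^4 ≡ 10 (mod 53)
27^13 ≡ 23 (mod 53)
27^26 ≡ 52 (mod 53)
27^52 ≡ 1 (mod 53) ✓
So ord_53(27) = 52.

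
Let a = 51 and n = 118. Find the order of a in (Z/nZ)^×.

By Lagrange's theorem, ord_118(51) divides φ(118) = φ(2)·φ(59) = 1·58 = 58 = 2 · 29.
Divisors of 58: 1, 2, 29, 58.
Evaluate successive powers at the divisors of 58:
51^1 ≡ 51
51^2 ≡ 5
51^29 ≡ 1
Therefore the multiplicative order of 51 modulo 118 is 29.

29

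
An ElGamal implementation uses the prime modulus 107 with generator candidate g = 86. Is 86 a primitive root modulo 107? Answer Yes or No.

φ(107) = 107 − 1 = 106 = 2 · 53.
An element g generates (Z/107Z)^× iff g^(106/q) ≢ 1 (mod 107) for each prime q ∈ {2, 53}.
86^53 ≡ 1 (mod 107)  [q = 2: ≡ 1 ✗]
86^2 ≡ 13 (mod 107)  [q = 53: ≢ 1 ✓]
86^53 ≡ 1 shows ord(86) | 53, strictly less than φ(107); not a primitive root.

No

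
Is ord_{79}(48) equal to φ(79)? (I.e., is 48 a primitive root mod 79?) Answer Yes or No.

Yes

φ(79) = 79 − 1 = 78 = 2 · 3 · 13.
48 is a primitive root mod 79 iff 48^(φ(79)/q) ≢ 1 for every prime q | φ(79), i.e. q ∈ {2, 3, 13}.
48^39 ≡ 78 (mod 79)  [q = 2: ≢ 1 ✓]
48^26 ≡ 55 (mod 79)  [q = 3: ≢ 1 ✓]
48^6 ≡ 64 (mod 79)  [q = 13: ≢ 1 ✓]
All checks pass, so 48 has order 78 and is a primitive root modulo 79.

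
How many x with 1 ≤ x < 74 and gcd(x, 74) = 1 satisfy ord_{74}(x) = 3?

φ(74) = φ(2)·φ(37) = 1·36 = 36 = 2^2 · 3^2.
(Z/74Z)^× is cyclic (|G| = 36); a cyclic group of order m has exactly φ(d) elements of each order d | m, and none otherwise.
3 | 36, and φ(3) = 3 − 1 = 2.

2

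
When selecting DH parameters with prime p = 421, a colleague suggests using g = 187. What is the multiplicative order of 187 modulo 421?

210

ord(187) | φ(421) = 421 − 1 = 420 = 2^2 · 3 · 5 · 7.
Divisors of 420: 1, 2, 3, 4, 5, 6, 7, 10, 12, 14, 15, 20, 21, 28, 30, 35, 42, 60, 70, 84, 105, 140, 210, 420.
Test each divisor d:
187^1 ≡ 187 (mod 421)
187^2 ≡ 26 (mod 421)
187^3 ≡ 231 (mod 421)
187^4 ≡ 255 (mod 421)
187^5 ≡ 112 (mod 421)
187^6 ≡ 315 (mod 421)
187^7 ≡ 386 (mod 421)
187^10 ≡ 335 (mod 421)
187^12 ≡ 290 (mod 421)
187^14 ≡ 383 (mod 421)
187^15 ≡ 51 (mod 421)
187^20 ≡ 239 (mod 421)
187^21 ≡ 67 (mod 421)
187^28 ≡ 181 (mod 421)
187^30 ≡ 75 (mod 421)
187^35 ≡ 401 (mod 421)
187^42 ≡ 279 (mod 421)
187^60 ≡ 152 (mod 421)
187^70 ≡ 400 (mod 421)
187^84 ≡ 377 (mod 421)
187^105 ≡ 420 (mod 421)
187^140 ≡ 20 (mod 421)
187^210 ≡ 1 (mod 421) ✓
So ord_421(187) = 210.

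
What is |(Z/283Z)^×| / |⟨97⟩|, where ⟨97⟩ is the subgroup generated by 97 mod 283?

ord(97) | φ(283) = 283 − 1 = 282 = 2 · 3 · 47.
Divisors of 282: 1, 2, 3, 6, 47, 94, 141, 282.
Evaluate successive powers at the divisors of 282:
97^1 ≡ 97 (mod 283)
97^2 ≡ 70 (mod 283)
97^3 ≡ 281 (mod 283)
97^6 ≡ 4 (mod 283)
97^47 ≡ 238 (mod 283)
97^94 ≡ 44 (mod 283)
97^141 ≡ 1 (mod 283) ✓
The order of 97 is 141, so the subgroup it generates has 141 elements.
The index is φ(283) / ord(97) = 282 / 141 = 2.

2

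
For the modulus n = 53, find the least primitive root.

2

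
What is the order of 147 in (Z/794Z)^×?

33

Since 147 ∈ (Z/794Z)^×, its order divides φ(794) = φ(2)·φ(397) = 1·396 = 396 = 2^2 · 3^2 · 11.
Divisors of 396: 1, 2, 3, 4, 6, 9, 11, 12, 18, 22, 33, 36, 44, 66, 99, 132, 198, 396.
Evaluate successive powers at the divisors of 396:
147^1 ≡ 147
147^2 ≡ 171
147^3 ≡ 523
147^4 ≡ 657
147^6 ≡ 393
147^9 ≡ 687
147^11 ≡ 759
147^12 ≡ 413
147^18 ≡ 333
147^22 ≡ 431
147^33 ≡ 1
Hence ord(147) = 33.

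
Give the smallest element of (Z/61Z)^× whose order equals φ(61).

φ(61) = 61 − 1 = 60 = 2^2 · 3 · 5.
g is a primitive root iff g^(60/q) ≢ 1 (mod 61) for each prime q ∈ {2, 3, 5}.
g = 2: 2^30 ≡ 60; 2^20 ≡ 47; 2^12 ≡ 9 — none is 1, so 2 is a primitive root.
The smallest primitive root modulo 61 is 2.

2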